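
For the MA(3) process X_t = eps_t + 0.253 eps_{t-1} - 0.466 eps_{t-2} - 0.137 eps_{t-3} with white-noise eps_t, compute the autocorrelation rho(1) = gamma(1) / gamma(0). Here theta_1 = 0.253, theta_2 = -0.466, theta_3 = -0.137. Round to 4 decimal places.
\rho(1) = 0.1530

For an MA(q) process with theta_0 = 1, the autocovariance is
  gamma(k) = sigma^2 * sum_{i=0..q-k} theta_i * theta_{i+k},
and rho(k) = gamma(k) / gamma(0). Sigma^2 cancels.
  numerator   = (1)*(0.253) + (0.253)*(-0.466) + (-0.466)*(-0.137) = 0.198944.
  denominator = (1)^2 + (0.253)^2 + (-0.466)^2 + (-0.137)^2 = 1.299934.
  rho(1) = 0.198944 / 1.299934 = 0.1530.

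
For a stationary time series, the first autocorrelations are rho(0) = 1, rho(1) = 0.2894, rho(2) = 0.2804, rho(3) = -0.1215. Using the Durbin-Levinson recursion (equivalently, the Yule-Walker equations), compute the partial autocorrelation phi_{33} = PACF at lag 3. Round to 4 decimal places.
\phi_{33} = -0.2830

The PACF at lag k is phi_{kk}, the last component of the solution
to the Yule-Walker system G_k phi = r_k where
  (G_k)_{ij} = rho(|i - j|), (r_k)_i = rho(i), i,j = 1..k.
Equivalently, Durbin-Levinson gives phi_{kk} iteratively:
  phi_{11} = rho(1)
  phi_{kk} = [rho(k) - sum_{j=1..k-1} phi_{k-1,j} rho(k-j)]
            / [1 - sum_{j=1..k-1} phi_{k-1,j} rho(j)],
  phi_{k,j} = phi_{k-1,j} - phi_{kk} phi_{k-1,k-j},  j = 1..k-1.
Step k = 1:
  phi_11 = rho(1) = 0.2894.
Step k = 2:
  phi_22 = [rho(2) - phi_11 rho(1)] / [1 - phi_11 rho(1)] = [0.2804 - (0.2894)(0.2894)] / [1 - (0.2894)(0.2894)]
         = 0.19664764 / 0.91624764 = 0.214623.
  Update: phi_21 = phi_11 - phi_22 phi_11 = 0.2894 - (0.214623)(0.2894) = 0.227288.
Step k = 3:
  phi_33 = [rho(3) - phi_21 rho(2) - phi_22 rho(1)] / [1 - phi_21 rho(1) - phi_22 rho(2)]
    numerator   = -0.1215 - (0.227288)(0.2804) - (0.214623)(0.2894) = -0.24734344
    denominator = 1 - (0.227288)(0.2894) - (0.214623)(0.2804) = 0.87404257
  phi_33 = -0.24734344 / 0.87404257 = -0.283.
Therefore phi_{33} = -0.2830.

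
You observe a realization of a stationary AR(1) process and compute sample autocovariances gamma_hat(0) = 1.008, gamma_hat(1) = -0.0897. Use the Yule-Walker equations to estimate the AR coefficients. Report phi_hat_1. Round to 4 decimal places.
\hat\phi_{1} = -0.0890

The Yule-Walker equations for an AR(p) process read, in matrix form,
  Gamma_p phi = r_p,   with   (Gamma_p)_{ij} = gamma(|i - j|),
                       (r_p)_i = gamma(i),   i,j = 1..p.
Substitute the sample gammas (Toeplitz matrix and right-hand side of size 1):
  Gamma_p = [[1.008]]
  r_p     = [-0.0897]
With p = 1 this is the single equation gamma(0) phi_1 = gamma(1):
  phi_hat_1 = gamma(1) / gamma(0) = -0.0897 / 1.008 = -0.0890.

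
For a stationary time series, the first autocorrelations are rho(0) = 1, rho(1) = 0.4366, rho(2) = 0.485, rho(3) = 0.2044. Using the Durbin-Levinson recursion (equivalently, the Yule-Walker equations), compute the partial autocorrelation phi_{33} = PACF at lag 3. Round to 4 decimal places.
\phi_{33} = -0.1269

The PACF at lag k is phi_{kk}, the last component of the solution
to the Yule-Walker system G_k phi = r_k where
  (G_k)_{ij} = rho(|i - j|), (r_k)_i = rho(i), i,j = 1..k.
Equivalently, Durbin-Levinson gives phi_{kk} iteratively:
  phi_{11} = rho(1)
  phi_{kk} = [rho(k) - sum_{j=1..k-1} phi_{k-1,j} rho(k-j)]
            / [1 - sum_{j=1..k-1} phi_{k-1,j} rho(j)],
  phi_{k,j} = phi_{k-1,j} - phi_{kk} phi_{k-1,k-j},  j = 1..k-1.
Step k = 1:
  phi_11 = rho(1) = 0.4366.
Step k = 2:
  phi_22 = [rho(2) - phi_11 rho(1)] / [1 - phi_11 rho(1)] = [0.485 - (0.4366)(0.4366)] / [1 - (0.4366)(0.4366)]
         = 0.29438044 / 0.80938044 = 0.363711.
  Update: phi_21 = phi_11 - phi_22 phi_11 = 0.4366 - (0.363711)(0.4366) = 0.277804.
Step k = 3:
  phi_33 = [rho(3) - phi_21 rho(2) - phi_22 rho(1)] / [1 - phi_21 rho(1) - phi_22 rho(2)]
    numerator   = 0.2044 - (0.277804)(0.485) - (0.363711)(0.4366) = -0.08913102
    denominator = 1 - (0.277804)(0.4366) - (0.363711)(0.485) = 0.70231108
  phi_33 = -0.08913102 / 0.70231108 = -0.1269.
Therefore phi_{33} = -0.1269.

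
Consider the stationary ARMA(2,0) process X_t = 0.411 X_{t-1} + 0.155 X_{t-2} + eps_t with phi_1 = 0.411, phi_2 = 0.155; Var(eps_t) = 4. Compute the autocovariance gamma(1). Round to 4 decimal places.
\gamma(1) = 2.6112

Multiply the model equation by X_{t-k} and take expectations. With theta_0 = psi_0 = 1 and psi_j the MA(infinity) weights, this gives
  gamma(k) - sum_i phi_i gamma(k-i) = c_k,
  c_k = sigma^2 * sum_{j=k..q} theta_j psi_{j-k}   (c_k = 0 for k > q),
using gamma(-m) = gamma(m).
Pure AR (q = 0): c_0 = sigma^2 = 4, c_k = 0 for k >= 1.
Equations for k = 0, 1, 2 (AR order 2, c_2 = 0):
  (E0) gamma(0) = phi_1 gamma(1) + phi_2 gamma(2) + c_0
  (E1) gamma(1) = phi_1 gamma(0) + phi_2 gamma(1) + c_1
  (E2) gamma(2) = phi_1 gamma(1) + phi_2 gamma(0)
From (E1): gamma(1) = A gamma(0) + B with
  A = phi_1 / (1 - phi_2) = 0.411 / 0.845 = 0.486391,   B = c_1 / (1 - phi_2) = 0 / 0.845 = 0.
Insert (E2) into (E0): gamma(0) (1 - phi_2^2) = phi_1 (1 + phi_2) gamma(1) + c_0.
  phi_1 (1 + phi_2) = (0.411)(1.155) = 0.474705,   1 - phi_2^2 = 0.975975.
Replace gamma(1) by A gamma(0) + B and collect gamma(0):
  gamma(0) [0.975975 - (0.474705)(0.486391)] = c_0 = 4
  gamma(0) * 0.745083 = 4
  gamma(0) = 4 / 0.745083 = 5.36853.
  gamma(1) = A gamma(0) = (0.486391)(5.36853) = 2.611202.
Therefore gamma(1) = 2.6112 (to 4 decimal places).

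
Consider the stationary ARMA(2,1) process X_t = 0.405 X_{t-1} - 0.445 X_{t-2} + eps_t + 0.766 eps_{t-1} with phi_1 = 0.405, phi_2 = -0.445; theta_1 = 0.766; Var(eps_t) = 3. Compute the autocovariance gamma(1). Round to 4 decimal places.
\gamma(1) = 3.8843

Multiply the model equation by X_{t-k} and take expectations. With theta_0 = psi_0 = 1 and psi_j the MA(infinity) weights, this gives
  gamma(k) - sum_i phi_i gamma(k-i) = c_k,
  c_k = sigma^2 * sum_{j=k..q} theta_j psi_{j-k}   (c_k = 0 for k > q),
using gamma(-m) = gamma(m).
psi-weights needed (psi_j = theta_j + sum_i phi_i psi_{j-i}):
  psi_1 = theta_1 + phi_1 = 0.766 + (0.405) = 1.171
Right-hand sides:
  c_0 = sigma^2 (1 + theta_1 psi_1) = 3 * (1 + (0.766)(1.171)) = 3 * 1.896986 = 5.690958
  c_1 = sigma^2 theta_1 = 3 * (0.766) = 2.298
  c_2 = 0
Equations for k = 0, 1, 2 (AR order 2, c_2 = 0):
  (E0) gamma(0) = phi_1 gamma(1) + phi_2 gamma(2) + c_0
  (E1) gamma(1) = phi_1 gamma(0) + phi_2 gamma(1) + c_1
  (E2) gamma(2) = phi_1 gamma(1) + phi_2 gamma(0)
From (E1): gamma(1) = A gamma(0) + B with
  A = phi_1 / (1 - phi_2) = 0.405 / 1.445 = 0.280277,   B = c_1 / (1 - phi_2) = 2.298 / 1.445 = 1.590311.
Insert (E2) into (E0): gamma(0) (1 - phi_2^2) = phi_1 (1 + phi_2) gamma(1) + c_0.
  phi_1 (1 + phi_2) = (0.405)(0.555) = 0.224775,   1 - phi_2^2 = 0.801975.
Replace gamma(1) by A gamma(0) + B and collect gamma(0):
  gamma(0) [0.801975 - (0.224775)(0.280277)] = (0.224775)(1.590311) + 5.690958
  gamma(0) * 0.738976 = 6.04842
  gamma(0) = 6.04842 / 0.738976 = 8.184869.
  gamma(1) = A gamma(0) + B = (0.280277)(8.184869) + (1.590311) = 3.884341.
Therefore gamma(1) = 3.8843 (to 4 decimal places).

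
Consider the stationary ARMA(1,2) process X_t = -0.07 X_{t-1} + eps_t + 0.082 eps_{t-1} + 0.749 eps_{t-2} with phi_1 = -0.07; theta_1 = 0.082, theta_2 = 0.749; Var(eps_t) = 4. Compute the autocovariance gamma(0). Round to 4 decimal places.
\gamma(0) = 6.2506

Multiply the model equation by X_{t-k} and take expectations. With theta_0 = psi_0 = 1 and psi_j the MA(infinity) weights, this gives
  gamma(k) - sum_i phi_i gamma(k-i) = c_k,
  c_k = sigma^2 * sum_{j=k..q} theta_j psi_{j-k}   (c_k = 0 for k > q),
using gamma(-m) = gamma(m).
psi-weights needed (psi_j = theta_j + sum_i phi_i psi_{j-i}):
  psi_1 = theta_1 + phi_1 = 0.082 + (-0.07) = 0.012
  psi_2 = theta_2 + phi_1 psi_1 = 0.749 + (-0.07)(0.012) = 0.74816
Right-hand sides:
  c_0 = sigma^2 (1 + theta_1 psi_1 + theta_2 psi_2) = 4 * (1 + (0.082)(0.012) + (0.749)(0.74816)) = 4 * 1.561356 = 6.245423
  c_1 = sigma^2 (theta_1 + theta_2 psi_1) = 4 * (0.082 + (0.749)(0.012)) = 0.363952
  c_2 = sigma^2 theta_2 = 4 * (0.749) = 2.996
Equations for k = 0 and k = 1 (AR order 1):
  gamma(0) = phi_1 gamma(1) + c_0
  gamma(1) = phi_1 gamma(0) + c_1
Substituting the second into the first: gamma(0) (1 - phi_1^2) = c_0 + phi_1 c_1, so
  gamma(0) = (c_0 + phi_1 c_1) / (1 - phi_1^2) = (6.245423 + (-0.07)(0.363952)) / (1 - (-0.07)^2) = 6.219947 / 0.9951 = 6.250575.
Therefore gamma(0) = 6.2506 (to 4 decimal places).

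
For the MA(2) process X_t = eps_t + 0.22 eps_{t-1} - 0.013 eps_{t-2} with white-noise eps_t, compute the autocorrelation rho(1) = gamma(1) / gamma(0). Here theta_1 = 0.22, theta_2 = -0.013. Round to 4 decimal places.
\rho(1) = 0.2071

For an MA(q) process with theta_0 = 1, the autocovariance is
  gamma(k) = sigma^2 * sum_{i=0..q-k} theta_i * theta_{i+k},
and rho(k) = gamma(k) / gamma(0). Sigma^2 cancels.
  numerator   = (1)*(0.22) + (0.22)*(-0.013) = 0.21714.
  denominator = (1)^2 + (0.22)^2 + (-0.013)^2 = 1.048569.
  rho(1) = 0.21714 / 1.048569 = 0.2071.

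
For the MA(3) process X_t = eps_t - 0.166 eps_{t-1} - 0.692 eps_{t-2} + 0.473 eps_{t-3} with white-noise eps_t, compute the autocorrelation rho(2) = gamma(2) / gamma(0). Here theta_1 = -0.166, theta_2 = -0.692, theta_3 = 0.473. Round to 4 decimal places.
\rho(2) = -0.4453

For an MA(q) process with theta_0 = 1, the autocovariance is
  gamma(k) = sigma^2 * sum_{i=0..q-k} theta_i * theta_{i+k},
and rho(k) = gamma(k) / gamma(0). Sigma^2 cancels.
  numerator   = (1)*(-0.692) + (-0.166)*(0.473) = -0.770518.
  denominator = (1)^2 + (-0.166)^2 + (-0.692)^2 + (0.473)^2 = 1.730149.
  rho(2) = -0.770518 / 1.730149 = -0.4453.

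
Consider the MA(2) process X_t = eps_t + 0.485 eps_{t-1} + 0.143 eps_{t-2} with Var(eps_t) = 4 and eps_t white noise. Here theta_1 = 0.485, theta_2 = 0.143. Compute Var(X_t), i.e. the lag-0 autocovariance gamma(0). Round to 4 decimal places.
\gamma(0) = 5.0227

For an MA(q) process X_t = eps_t + sum_i theta_i eps_{t-i} with
Var(eps_t) = sigma^2, the variance is
  gamma(0) = sigma^2 * (1 + sum_i theta_i^2).
  sum_i theta_i^2 = (0.485)^2 + (0.143)^2 = 0.235225 + 0.020449 = 0.255674.
  gamma(0) = 4 * (1 + 0.255674) = 4 * 1.255674 = 5.022696, which rounds to 5.0227.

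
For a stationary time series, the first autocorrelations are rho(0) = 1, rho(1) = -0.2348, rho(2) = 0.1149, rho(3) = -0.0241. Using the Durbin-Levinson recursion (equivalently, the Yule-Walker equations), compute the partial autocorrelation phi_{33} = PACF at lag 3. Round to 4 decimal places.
\phi_{33} = 0.0170

The PACF at lag k is phi_{kk}, the last component of the solution
to the Yule-Walker system G_k phi = r_k where
  (G_k)_{ij} = rho(|i - j|), (r_k)_i = rho(i), i,j = 1..k.
Equivalently, Durbin-Levinson gives phi_{kk} iteratively:
  phi_{11} = rho(1)
  phi_{kk} = [rho(k) - sum_{j=1..k-1} phi_{k-1,j} rho(k-j)]
            / [1 - sum_{j=1..k-1} phi_{k-1,j} rho(j)],
  phi_{k,j} = phi_{k-1,j} - phi_{kk} phi_{k-1,k-j},  j = 1..k-1.
Step k = 1:
  phi_11 = rho(1) = -0.2348.
Step k = 2:
  phi_22 = [rho(2) - phi_11 rho(1)] / [1 - phi_11 rho(1)] = [0.1149 - (-0.2348)(-0.2348)] / [1 - (-0.2348)(-0.2348)]
         = 0.05976896 / 0.94486896 = 0.063256.
  Update: phi_21 = phi_11 - phi_22 phi_11 = -0.2348 - (0.063256)(-0.2348) = -0.219947.
Step k = 3:
  phi_33 = [rho(3) - phi_21 rho(2) - phi_22 rho(1)] / [1 - phi_21 rho(1) - phi_22 rho(2)]
    numerator   = -0.0241 - (-0.219947)(0.1149) - (0.063256)(-0.2348) = 0.01602455
    denominator = 1 - (-0.219947)(-0.2348) - (0.063256)(0.1149) = 0.94108819
  phi_33 = 0.01602455 / 0.94108819 = 0.017.
Therefore phi_{33} = 0.0170.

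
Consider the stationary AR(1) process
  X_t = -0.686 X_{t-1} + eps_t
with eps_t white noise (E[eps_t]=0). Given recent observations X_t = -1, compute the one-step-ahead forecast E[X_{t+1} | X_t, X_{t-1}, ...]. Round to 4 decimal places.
E[X_{t+1} \mid \mathcal F_t] = 0.6860

For an AR(p) model X_t = c + sum_i phi_i X_{t-i} + eps_t, the
one-step-ahead conditional mean is
  E[X_{t+1} | X_t, ...] = c + sum_i phi_i X_{t+1-i}.
Substitute known values:
  E[X_{t+1} | ...] = (-0.686) * (-1)
                   = 0.6860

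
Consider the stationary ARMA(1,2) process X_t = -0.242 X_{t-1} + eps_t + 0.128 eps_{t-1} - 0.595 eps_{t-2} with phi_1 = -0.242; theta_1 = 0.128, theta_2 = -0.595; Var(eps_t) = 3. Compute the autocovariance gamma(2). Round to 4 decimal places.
\gamma(2) = -1.6891

Multiply the model equation by X_{t-k} and take expectations. With theta_0 = psi_0 = 1 and psi_j the MA(infinity) weights, this gives
  gamma(k) - sum_i phi_i gamma(k-i) = c_k,
  c_k = sigma^2 * sum_{j=k..q} theta_j psi_{j-k}   (c_k = 0 for k > q),
using gamma(-m) = gamma(m).
psi-weights needed (psi_j = theta_j + sum_i phi_i psi_{j-i}):
  psi_1 = theta_1 + phi_1 = 0.128 + (-0.242) = -0.114
  psi_2 = theta_2 + phi_1 psi_1 = -0.595 + (-0.242)(-0.114) = -0.567412
Right-hand sides:
  c_0 = sigma^2 (1 + theta_1 psi_1 + theta_2 psi_2) = 3 * (1 + (0.128)(-0.114) + (-0.595)(-0.567412)) = 3 * 1.323018 = 3.969054
  c_1 = sigma^2 (theta_1 + theta_2 psi_1) = 3 * (0.128 + (-0.595)(-0.114)) = 0.58749
  c_2 = sigma^2 theta_2 = 3 * (-0.595) = -1.785
Equations for k = 0 and k = 1 (AR order 1):
  gamma(0) = phi_1 gamma(1) + c_0
  gamma(1) = phi_1 gamma(0) + c_1
Substituting the second into the first: gamma(0) (1 - phi_1^2) = c_0 + phi_1 c_1, so
  gamma(0) = (c_0 + phi_1 c_1) / (1 - phi_1^2) = (3.969054 + (-0.242)(0.58749)) / (1 - (-0.242)^2) = 3.826882 / 0.941436 = 4.064941.
  gamma(1) = phi_1 gamma(0) + c_1 = (-0.242)(4.064941) + (0.58749) = -0.396226.
For k = 2: gamma(2) = phi_1 gamma(1) + c_2
  = (-0.242)(-0.396226) + (-1.785) = -1.689113.
Therefore gamma(2) = -1.6891 (to 4 decimal places).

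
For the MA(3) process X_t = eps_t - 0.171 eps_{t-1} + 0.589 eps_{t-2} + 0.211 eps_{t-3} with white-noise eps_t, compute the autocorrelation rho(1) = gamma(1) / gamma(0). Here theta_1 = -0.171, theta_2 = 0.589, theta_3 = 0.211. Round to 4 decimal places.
\rho(1) = -0.1038

For an MA(q) process with theta_0 = 1, the autocovariance is
  gamma(k) = sigma^2 * sum_{i=0..q-k} theta_i * theta_{i+k},
and rho(k) = gamma(k) / gamma(0). Sigma^2 cancels.
  numerator   = (1)*(-0.171) + (-0.171)*(0.589) + (0.589)*(0.211) = -0.14744.
  denominator = (1)^2 + (-0.171)^2 + (0.589)^2 + (0.211)^2 = 1.420683.
  rho(1) = -0.14744 / 1.420683 = -0.1038.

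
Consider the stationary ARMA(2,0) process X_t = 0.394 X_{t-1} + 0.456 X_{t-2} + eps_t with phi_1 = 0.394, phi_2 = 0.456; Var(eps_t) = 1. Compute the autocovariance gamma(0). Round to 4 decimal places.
\gamma(0) = 2.6555

Multiply the model equation by X_{t-k} and take expectations. With theta_0 = psi_0 = 1 and psi_j the MA(infinity) weights, this gives
  gamma(k) - sum_i phi_i gamma(k-i) = c_k,
  c_k = sigma^2 * sum_{j=k..q} theta_j psi_{j-k}   (c_k = 0 for k > q),
using gamma(-m) = gamma(m).
Pure AR (q = 0): c_0 = sigma^2 = 1, c_k = 0 for k >= 1.
Equations for k = 0, 1, 2 (AR order 2, c_2 = 0):
  (E0) gamma(0) = phi_1 gamma(1) + phi_2 gamma(2) + c_0
  (E1) gamma(1) = phi_1 gamma(0) + phi_2 gamma(1) + c_1
  (E2) gamma(2) = phi_1 gamma(1) + phi_2 gamma(0)
From (E1): gamma(1) = A gamma(0) + B with
  A = phi_1 / (1 - phi_2) = 0.394 / 0.544 = 0.724265,   B = c_1 / (1 - phi_2) = 0 / 0.544 = 0.
Insert (E2) into (E0): gamma(0) (1 - phi_2^2) = phi_1 (1 + phi_2) gamma(1) + c_0.
  phi_1 (1 + phi_2) = (0.394)(1.456) = 0.573664,   1 - phi_2^2 = 0.792064.
Replace gamma(1) by A gamma(0) + B and collect gamma(0):
  gamma(0) [0.792064 - (0.573664)(0.724265)] = c_0 = 1
  gamma(0) * 0.376579 = 1
  gamma(0) = 1 / 0.376579 = 2.655482.
Therefore gamma(0) = 2.6555 (to 4 decimal places).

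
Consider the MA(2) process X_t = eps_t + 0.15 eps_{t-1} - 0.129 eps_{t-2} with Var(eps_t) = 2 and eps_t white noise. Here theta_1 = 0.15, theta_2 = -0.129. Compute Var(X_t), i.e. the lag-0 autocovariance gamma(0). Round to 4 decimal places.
\gamma(0) = 2.0783

For an MA(q) process X_t = eps_t + sum_i theta_i eps_{t-i} with
Var(eps_t) = sigma^2, the variance is
  gamma(0) = sigma^2 * (1 + sum_i theta_i^2).
  sum_i theta_i^2 = (0.15)^2 + (-0.129)^2 = 0.0225 + 0.016641 = 0.039141.
  gamma(0) = 2 * (1 + 0.039141) = 2 * 1.039141 = 2.078282, which rounds to 2.0783.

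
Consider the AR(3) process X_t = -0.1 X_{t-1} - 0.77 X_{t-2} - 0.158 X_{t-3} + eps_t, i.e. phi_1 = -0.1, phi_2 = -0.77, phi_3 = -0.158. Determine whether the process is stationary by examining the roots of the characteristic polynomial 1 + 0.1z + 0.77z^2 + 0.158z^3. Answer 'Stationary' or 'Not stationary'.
\text{Stationary}

The AR(p) characteristic polynomial is P(z) = 1 + 0.1z + 0.77z^2 + 0.158z^3.
Stationarity requires all roots to lie outside the unit circle, i.e. |z| > 1 for every root.
Degree 3: look for a simple real root z0 first, then factor out (1 - z/z0) and solve the remaining quadratic.
Testing z0 = -5: P(-5) = 1 + (0.1)(-5) + (0.77)(-5)^2 + (0.158)(-5)^3
  = 1 + (-0.5) + (19.25) + (-19.75) = 0.  So z_0 = -5 is a root, |z_0| = 5.
Divide out the factor (1 + 0.2 z) = (1 - z/z0) (since 1/z0 = -0.2):
  P(z) = (1 + 0.2 z)(1 + (-0.1) z + (0.79) z^2)
  [check: z-coef -0.1 - (-0.2) = 0.1; z^2-coef 0.79 - (-0.2)(-0.1) = 0.77; z^3-coef -(-0.2)(0.79) = 0.158.]
Remaining roots from the quadratic factor 1 + (-0.1) z + (0.79) z^2:
  Set 1 + (-0.1) z + (0.79) z^2 = 0, i.e. a z^2 + b z + c = 0 with a = 0.79, b = -0.1, c = 1.
  Discriminant D = b^2 - 4ac = (-0.1)^2 - 4*(0.79)*1 = 0.01 - (3.16) = -3.15.
  D < 0, so the roots are the complex-conjugate pair z = (-b +/- i sqrt(-D)) / (2a) = 0.0633 +/- 1.1233i.
  For a conjugate pair |z|^2 = z * conj(z) = (product of roots) = c/a = 1/(0.79) = 1.265823, so |z| = sqrt(1.265823) = 1.1251 for both roots.
Moduli of all roots: 5.0000, 1.1251, 1.1251.
All moduli strictly greater than 1? Yes.
Verdict: Stationary.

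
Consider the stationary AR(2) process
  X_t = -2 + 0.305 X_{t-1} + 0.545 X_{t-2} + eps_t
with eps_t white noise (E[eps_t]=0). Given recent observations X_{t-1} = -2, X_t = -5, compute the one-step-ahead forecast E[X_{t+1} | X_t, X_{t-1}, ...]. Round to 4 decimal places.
E[X_{t+1} \mid \mathcal F_t] = -4.6150

For an AR(p) model X_t = c + sum_i phi_i X_{t-i} + eps_t, the
one-step-ahead conditional mean is
  E[X_{t+1} | X_t, ...] = c + sum_i phi_i X_{t+1-i}.
Substitute known values:
  E[X_{t+1} | ...] = -2 + (0.305) * (-5) + (0.545) * (-2)
                   = -4.6150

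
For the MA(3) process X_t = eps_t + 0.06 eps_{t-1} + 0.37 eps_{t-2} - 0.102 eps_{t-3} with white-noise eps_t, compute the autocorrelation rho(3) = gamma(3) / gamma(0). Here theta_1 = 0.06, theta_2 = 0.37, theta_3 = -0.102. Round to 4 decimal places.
\rho(3) = -0.0886

For an MA(q) process with theta_0 = 1, the autocovariance is
  gamma(k) = sigma^2 * sum_{i=0..q-k} theta_i * theta_{i+k},
and rho(k) = gamma(k) / gamma(0). Sigma^2 cancels.
  numerator   = (1)*(-0.102) = -0.102.
  denominator = (1)^2 + (0.06)^2 + (0.37)^2 + (-0.102)^2 = 1.150904.
  rho(3) = -0.102 / 1.150904 = -0.0886.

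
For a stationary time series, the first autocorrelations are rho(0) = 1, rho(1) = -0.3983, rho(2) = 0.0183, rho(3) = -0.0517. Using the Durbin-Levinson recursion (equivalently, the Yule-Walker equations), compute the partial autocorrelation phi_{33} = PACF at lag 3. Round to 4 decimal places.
\phi_{33} = -0.1340

The PACF at lag k is phi_{kk}, the last component of the solution
to the Yule-Walker system G_k phi = r_k where
  (G_k)_{ij} = rho(|i - j|), (r_k)_i = rho(i), i,j = 1..k.
Equivalently, Durbin-Levinson gives phi_{kk} iteratively:
  phi_{11} = rho(1)
  phi_{kk} = [rho(k) - sum_{j=1..k-1} phi_{k-1,j} rho(k-j)]
            / [1 - sum_{j=1..k-1} phi_{k-1,j} rho(j)],
  phi_{k,j} = phi_{k-1,j} - phi_{kk} phi_{k-1,k-j},  j = 1..k-1.
Step k = 1:
  phi_11 = rho(1) = -0.3983.
Step k = 2:
  phi_22 = [rho(2) - phi_11 rho(1)] / [1 - phi_11 rho(1)] = [0.0183 - (-0.3983)(-0.3983)] / [1 - (-0.3983)(-0.3983)]
         = -0.14034289 / 0.84135711 = -0.166805.
  Update: phi_21 = phi_11 - phi_22 phi_11 = -0.3983 - (-0.166805)(-0.3983) = -0.464739.
Step k = 3:
  phi_33 = [rho(3) - phi_21 rho(2) - phi_22 rho(1)] / [1 - phi_21 rho(1) - phi_22 rho(2)]
    numerator   = -0.0517 - (-0.464739)(0.0183) - (-0.166805)(-0.3983) = -0.10963387
    denominator = 1 - (-0.464739)(-0.3983) - (-0.166805)(0.0183) = 0.81794716
  phi_33 = -0.10963387 / 0.81794716 = -0.134.
Therefore phi_{33} = -0.1340.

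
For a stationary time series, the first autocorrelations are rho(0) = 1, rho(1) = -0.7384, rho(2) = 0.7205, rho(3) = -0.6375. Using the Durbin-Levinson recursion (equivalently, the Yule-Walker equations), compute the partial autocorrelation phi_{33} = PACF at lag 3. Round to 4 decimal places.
\phi_{33} = -0.0670

The PACF at lag k is phi_{kk}, the last component of the solution
to the Yule-Walker system G_k phi = r_k where
  (G_k)_{ij} = rho(|i - j|), (r_k)_i = rho(i), i,j = 1..k.
Equivalently, Durbin-Levinson gives phi_{kk} iteratively:
  phi_{11} = rho(1)
  phi_{kk} = [rho(k) - sum_{j=1..k-1} phi_{k-1,j} rho(k-j)]
            / [1 - sum_{j=1..k-1} phi_{k-1,j} rho(j)],
  phi_{k,j} = phi_{k-1,j} - phi_{kk} phi_{k-1,k-j},  j = 1..k-1.
Step k = 1:
  phi_11 = rho(1) = -0.7384.
Step k = 2:
  phi_22 = [rho(2) - phi_11 rho(1)] / [1 - phi_11 rho(1)] = [0.7205 - (-0.7384)(-0.7384)] / [1 - (-0.7384)(-0.7384)]
         = 0.17526544 / 0.45476544 = 0.385397.
  Update: phi_21 = phi_11 - phi_22 phi_11 = -0.7384 - (0.385397)(-0.7384) = -0.453823.
Step k = 3:
  phi_33 = [rho(3) - phi_21 rho(2) - phi_22 rho(1)] / [1 - phi_21 rho(1) - phi_22 rho(2)]
    numerator   = -0.6375 - (-0.453823)(0.7205) - (0.385397)(-0.7384) = -0.0259434
    denominator = 1 - (-0.453823)(-0.7384) - (0.385397)(0.7205) = 0.38721859
  phi_33 = -0.0259434 / 0.38721859 = -0.067.
Therefore phi_{33} = -0.0670.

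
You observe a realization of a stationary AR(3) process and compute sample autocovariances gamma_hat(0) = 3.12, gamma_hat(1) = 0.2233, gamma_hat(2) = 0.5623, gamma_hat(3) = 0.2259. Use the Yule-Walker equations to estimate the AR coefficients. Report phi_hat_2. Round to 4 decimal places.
\hat\phi_{2} = 0.1730

The Yule-Walker equations for an AR(p) process read, in matrix form,
  Gamma_p phi = r_p,   with   (Gamma_p)_{ij} = gamma(|i - j|),
                       (r_p)_i = gamma(i),   i,j = 1..p.
Substitute the sample gammas (Toeplitz matrix and right-hand side of size 3):
  Gamma_p = [[3.12, 0.2233, 0.5623], [0.2233, 3.12, 0.2233], [0.5623, 0.2233, 3.12]]
  r_p     = [0.2233, 0.5623, 0.2259]
Written out (R1..R3):
  (R1) 3.12 phi_1 + 0.2233 phi_2 + 0.5623 phi_3 = 0.2233
  (R2) 0.2233 phi_1 + 3.12 phi_2 + 0.2233 phi_3 = 0.5623
  (R3) 0.5623 phi_1 + 0.2233 phi_2 + 3.12 phi_3 = 0.2259
Gaussian elimination:
  R2 <- R2 - (0.2233/3.12) R1 = R2 - (0.071571) R1:  3.104018 phi_2 + 0.183056 phi_3 = 0.546318
  R3 <- R3 - (0.5623/3.12) R1 = R3 - (0.180224) R1:  0.183056 phi_2 + 3.01866 phi_3 = 0.185656
  R3 <- R3 - (0.183056/3.104018) R2 = R3 - (0.058974) R2:  3.007864 phi_3 = 0.153437
Back-substitution:
  phi_hat_3 = 0.153437 / 3.007864 = 0.051012
  phi_hat_2 = (0.546318 - (0.183056)(0.051012)) / 3.104018 = 0.172995
  phi_hat_1 = (0.2233 - (0.2233)(0.172995) - (0.5623)(0.051012)) / 3.12 = 0.049996
So phi_hat = [0.0500, 0.1730, 0.0510].
Therefore phi_hat_2 = 0.1730.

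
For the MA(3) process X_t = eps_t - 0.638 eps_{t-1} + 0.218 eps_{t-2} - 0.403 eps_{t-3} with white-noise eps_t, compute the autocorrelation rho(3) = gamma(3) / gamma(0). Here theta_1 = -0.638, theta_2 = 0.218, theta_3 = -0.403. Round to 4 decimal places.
\rho(3) = -0.2492

For an MA(q) process with theta_0 = 1, the autocovariance is
  gamma(k) = sigma^2 * sum_{i=0..q-k} theta_i * theta_{i+k},
and rho(k) = gamma(k) / gamma(0). Sigma^2 cancels.
  numerator   = (1)*(-0.403) = -0.403.
  denominator = (1)^2 + (-0.638)^2 + (0.218)^2 + (-0.403)^2 = 1.616977.
  rho(3) = -0.403 / 1.616977 = -0.2492.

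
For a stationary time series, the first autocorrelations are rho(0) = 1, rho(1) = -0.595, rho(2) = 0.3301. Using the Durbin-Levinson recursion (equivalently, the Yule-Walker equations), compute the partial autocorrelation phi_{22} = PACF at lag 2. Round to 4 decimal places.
\phi_{22} = -0.0370

The PACF at lag k is phi_{kk}, the last component of the solution
to the Yule-Walker system G_k phi = r_k where
  (G_k)_{ij} = rho(|i - j|), (r_k)_i = rho(i), i,j = 1..k.
Equivalently, Durbin-Levinson gives phi_{kk} iteratively:
  phi_{11} = rho(1)
  phi_{kk} = [rho(k) - sum_{j=1..k-1} phi_{k-1,j} rho(k-j)]
            / [1 - sum_{j=1..k-1} phi_{k-1,j} rho(j)],
  phi_{k,j} = phi_{k-1,j} - phi_{kk} phi_{k-1,k-j},  j = 1..k-1.
Step k = 1:
  phi_11 = rho(1) = -0.595.
Step k = 2:
  phi_22 = [rho(2) - phi_11 rho(1)] / [1 - phi_11 rho(1)] = [0.3301 - (-0.595)(-0.595)] / [1 - (-0.595)(-0.595)]
         = -0.023925 / 0.645975 = -0.037.
Therefore phi_{22} = -0.0370.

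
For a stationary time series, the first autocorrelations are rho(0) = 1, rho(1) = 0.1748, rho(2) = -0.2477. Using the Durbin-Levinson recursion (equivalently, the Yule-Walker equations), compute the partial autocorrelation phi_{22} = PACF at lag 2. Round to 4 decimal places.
\phi_{22} = -0.2870

The PACF at lag k is phi_{kk}, the last component of the solution
to the Yule-Walker system G_k phi = r_k where
  (G_k)_{ij} = rho(|i - j|), (r_k)_i = rho(i), i,j = 1..k.
Equivalently, Durbin-Levinson gives phi_{kk} iteratively:
  phi_{11} = rho(1)
  phi_{kk} = [rho(k) - sum_{j=1..k-1} phi_{k-1,j} rho(k-j)]
            / [1 - sum_{j=1..k-1} phi_{k-1,j} rho(j)],
  phi_{k,j} = phi_{k-1,j} - phi_{kk} phi_{k-1,k-j},  j = 1..k-1.
Step k = 1:
  phi_11 = rho(1) = 0.1748.
Step k = 2:
  phi_22 = [rho(2) - phi_11 rho(1)] / [1 - phi_11 rho(1)] = [-0.2477 - (0.1748)(0.1748)] / [1 - (0.1748)(0.1748)]
         = -0.27825504 / 0.96944496 = -0.287.
Therefore phi_{22} = -0.2870.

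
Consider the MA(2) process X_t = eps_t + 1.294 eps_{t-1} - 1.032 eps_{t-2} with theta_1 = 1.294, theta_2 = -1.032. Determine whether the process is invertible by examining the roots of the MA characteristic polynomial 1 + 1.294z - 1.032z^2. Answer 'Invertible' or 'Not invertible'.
\text{Not invertible}

The MA(q) characteristic polynomial is P(z) = 1 + 1.294z - 1.032z^2.
Invertibility requires all roots to lie outside the unit circle, i.e. |z| > 1 for every root.
Set 1 + (1.294) z + (-1.032) z^2 = 0, i.e. a z^2 + b z + c = 0 with a = -1.032, b = 1.294, c = 1.
Discriminant D = b^2 - 4ac = (1.294)^2 - 4*(-1.032)*1 = 1.674436 - (-4.128) = 5.802436.
D >= 0, so the roots are real: z = (-b +/- sqrt(D)) / (2a) = (-1.294 +/- 2.408825) / (-2.064).
  z_1 = (-1.294 + 2.408825) / (-2.064) = -0.5401,   |z_1| = 0.5401.
  z_2 = (-1.294 - 2.408825) / (-2.064) = 1.794,   |z_2| = 1.794.
Moduli of all roots: 0.5401, 1.7940.
All moduli strictly greater than 1? No.
Verdict: Not invertible.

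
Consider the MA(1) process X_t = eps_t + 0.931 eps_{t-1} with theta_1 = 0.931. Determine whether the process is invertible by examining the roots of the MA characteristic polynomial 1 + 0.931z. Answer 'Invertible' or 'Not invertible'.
\text{Invertible}

The MA(q) characteristic polynomial is P(z) = 1 + 0.931z.
Invertibility requires all roots to lie outside the unit circle, i.e. |z| > 1 for every root.
This is linear in z: 1 + (0.931) z = 0  =>  z = -1/(0.931) = -1.074114,  |z| = 1.074114.
Moduli of all roots: 1.0741.
All moduli strictly greater than 1? Yes.
Verdict: Invertible.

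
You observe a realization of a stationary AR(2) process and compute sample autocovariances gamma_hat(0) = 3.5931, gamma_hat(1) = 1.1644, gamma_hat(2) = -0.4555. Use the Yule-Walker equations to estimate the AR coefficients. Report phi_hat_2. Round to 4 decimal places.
\hat\phi_{2} = -0.2590

The Yule-Walker equations for an AR(p) process read, in matrix form,
  Gamma_p phi = r_p,   with   (Gamma_p)_{ij} = gamma(|i - j|),
                       (r_p)_i = gamma(i),   i,j = 1..p.
Substitute the sample gammas (Toeplitz matrix and right-hand side of size 2):
  Gamma_p = [[3.5931, 1.1644], [1.1644, 3.5931]]
  r_p     = [1.1644, -0.4555]
Written out:
  3.5931 phi_1 + 1.1644 phi_2 = 1.1644
  1.1644 phi_1 + 3.5931 phi_2 = -0.4555
Solve by Cramer's rule:
  det = gamma(0)^2 - gamma(1)^2 = (3.5931)^2 - (1.1644)^2 = 12.91036761 - 1.35582736 = 11.55454025
  phi_hat_1 = [gamma(1) gamma(0) - gamma(1) gamma(2)] / det = [(1.1644)(3.5931) - (1.1644)(-0.4555)] / 11.55454025 = 4.71418984 / 11.55454025 = 0.408
  phi_hat_2 = [gamma(0) gamma(2) - gamma(1)^2] / det = [(3.5931)(-0.4555) - (1.1644)^2] / 11.55454025 = -2.99248441 / 11.55454025 = -0.259
So phi_hat = [0.4080, -0.2590].
Therefore phi_hat_2 = -0.2590.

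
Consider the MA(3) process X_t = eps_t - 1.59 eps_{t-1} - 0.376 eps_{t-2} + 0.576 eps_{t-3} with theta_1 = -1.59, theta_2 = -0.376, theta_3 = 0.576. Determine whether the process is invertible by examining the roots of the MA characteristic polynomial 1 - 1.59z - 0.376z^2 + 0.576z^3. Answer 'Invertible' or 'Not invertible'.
\text{Not invertible}

The MA(q) characteristic polynomial is P(z) = 1 - 1.59z - 0.376z^2 + 0.576z^3.
Invertibility requires all roots to lie outside the unit circle, i.e. |z| > 1 for every root.
Degree 3: look for a simple real root z0 first, then factor out (1 - z/z0) and solve the remaining quadratic.
Testing z0 = 0.625: P(0.625) = 1 + (-1.59)(0.625) + (-0.376)(0.625)^2 + (0.576)(0.625)^3
  = 1 + (-0.99375) + (-0.146875) + (0.140625) = 0.  So z_0 = 0.625 is a root, |z_0| = 0.625.
Divide out the factor (1 - 1.6 z) = (1 - z/z0) (since 1/z0 = 1.6):
  P(z) = (1 - 1.6 z)(1 + (0.01) z + (-0.36) z^2)
  [check: z-coef 0.01 - (1.6) = -1.59; z^2-coef -0.36 - (1.6)(0.01) = -0.376; z^3-coef -(1.6)(-0.36) = 0.576.]
Remaining roots from the quadratic factor 1 + (0.01) z + (-0.36) z^2:
  Set 1 + (0.01) z + (-0.36) z^2 = 0, i.e. a z^2 + b z + c = 0 with a = -0.36, b = 0.01, c = 1.
  Discriminant D = b^2 - 4ac = (0.01)^2 - 4*(-0.36)*1 = 0.0001 - (-1.44) = 1.4401.
  D >= 0, so the roots are real: z = (-b +/- sqrt(D)) / (2a) = (-0.01 +/- 1.200042) / (-0.72).
    z_1 = (-0.01 + 1.200042) / (-0.72) = -1.6528,   |z_1| = 1.6528.
    z_2 = (-0.01 - 1.200042) / (-0.72) = 1.6806,   |z_2| = 1.6806.
Moduli of all roots: 0.6250, 1.6528, 1.6806.
All moduli strictly greater than 1? No.
Verdict: Not invertible.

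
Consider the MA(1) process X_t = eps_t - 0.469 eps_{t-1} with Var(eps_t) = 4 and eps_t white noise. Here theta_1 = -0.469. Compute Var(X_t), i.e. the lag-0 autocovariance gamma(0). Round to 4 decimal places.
\gamma(0) = 4.8798

For an MA(q) process X_t = eps_t + sum_i theta_i eps_{t-i} with
Var(eps_t) = sigma^2, the variance is
  gamma(0) = sigma^2 * (1 + sum_i theta_i^2).
  sum_i theta_i^2 = (-0.469)^2 = 0.219961.
  gamma(0) = 4 * (1 + 0.219961) = 4 * 1.219961 = 4.879844, which rounds to 4.8798.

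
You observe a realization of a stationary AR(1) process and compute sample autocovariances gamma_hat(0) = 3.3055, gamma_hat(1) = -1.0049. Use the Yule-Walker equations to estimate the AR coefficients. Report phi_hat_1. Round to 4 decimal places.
\hat\phi_{1} = -0.3040

The Yule-Walker equations for an AR(p) process read, in matrix form,
  Gamma_p phi = r_p,   with   (Gamma_p)_{ij} = gamma(|i - j|),
                       (r_p)_i = gamma(i),   i,j = 1..p.
Substitute the sample gammas (Toeplitz matrix and right-hand side of size 1):
  Gamma_p = [[3.3055]]
  r_p     = [-1.0049]
With p = 1 this is the single equation gamma(0) phi_1 = gamma(1):
  phi_hat_1 = gamma(1) / gamma(0) = -1.0049 / 3.3055 = -0.3040.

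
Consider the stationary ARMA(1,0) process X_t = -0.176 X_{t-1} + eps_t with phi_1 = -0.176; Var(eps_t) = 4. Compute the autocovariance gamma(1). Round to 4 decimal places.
\gamma(1) = -0.7265

Multiply the model equation by X_{t-k} and take expectations. With theta_0 = psi_0 = 1 and psi_j the MA(infinity) weights, this gives
  gamma(k) - sum_i phi_i gamma(k-i) = c_k,
  c_k = sigma^2 * sum_{j=k..q} theta_j psi_{j-k}   (c_k = 0 for k > q),
using gamma(-m) = gamma(m).
Pure AR (q = 0): c_0 = sigma^2 = 4, c_k = 0 for k >= 1.
Equations for k = 0 and k = 1 (AR order 1):
  gamma(0) = phi_1 gamma(1) + c_0
  gamma(1) = phi_1 gamma(0) + c_1
Substituting the second into the first: gamma(0) (1 - phi_1^2) = c_0 + phi_1 c_1, so
  gamma(0) = c_0 / (1 - phi_1^2) = 4 / (1 - (-0.176)^2) = 4 / 0.969024 = 4.127865.
  gamma(1) = phi_1 gamma(0) = (-0.176)(4.127865) = -0.726504.
Therefore gamma(1) = -0.7265 (to 4 decimal places).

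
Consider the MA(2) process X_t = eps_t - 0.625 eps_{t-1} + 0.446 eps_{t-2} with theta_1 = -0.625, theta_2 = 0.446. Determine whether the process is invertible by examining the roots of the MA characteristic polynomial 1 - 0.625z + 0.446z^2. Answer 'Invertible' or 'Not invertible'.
\text{Invertible}

The MA(q) characteristic polynomial is P(z) = 1 - 0.625z + 0.446z^2.
Invertibility requires all roots to lie outside the unit circle, i.e. |z| > 1 for every root.
Set 1 + (-0.625) z + (0.446) z^2 = 0, i.e. a z^2 + b z + c = 0 with a = 0.446, b = -0.625, c = 1.
Discriminant D = b^2 - 4ac = (-0.625)^2 - 4*(0.446)*1 = 0.390625 - (1.784) = -1.393375.
D < 0, so the roots are the complex-conjugate pair z = (-b +/- i sqrt(-D)) / (2a) = 0.7007 +/- 1.3233i.
For a conjugate pair |z|^2 = z * conj(z) = (product of roots) = c/a = 1/(0.446) = 2.242152, so |z| = sqrt(2.242152) = 1.4974 for both roots.
Moduli of all roots: 1.4974, 1.4974.
All moduli strictly greater than 1? Yes.
Verdict: Invertible.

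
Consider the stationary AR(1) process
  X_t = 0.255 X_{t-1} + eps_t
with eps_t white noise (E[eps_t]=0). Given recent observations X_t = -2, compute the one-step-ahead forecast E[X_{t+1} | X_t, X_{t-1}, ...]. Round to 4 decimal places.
E[X_{t+1} \mid \mathcal F_t] = -0.5100

For an AR(p) model X_t = c + sum_i phi_i X_{t-i} + eps_t, the
one-step-ahead conditional mean is
  E[X_{t+1} | X_t, ...] = c + sum_i phi_i X_{t+1-i}.
Substitute known values:
  E[X_{t+1} | ...] = (0.255) * (-2)
                   = -0.5100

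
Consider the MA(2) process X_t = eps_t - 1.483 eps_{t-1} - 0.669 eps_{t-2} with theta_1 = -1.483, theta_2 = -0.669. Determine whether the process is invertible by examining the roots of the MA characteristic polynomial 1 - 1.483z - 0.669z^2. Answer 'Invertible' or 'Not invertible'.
\text{Not invertible}

The MA(q) characteristic polynomial is P(z) = 1 - 1.483z - 0.669z^2.
Invertibility requires all roots to lie outside the unit circle, i.e. |z| > 1 for every root.
Set 1 + (-1.483) z + (-0.669) z^2 = 0, i.e. a z^2 + b z + c = 0 with a = -0.669, b = -1.483, c = 1.
Discriminant D = b^2 - 4ac = (-1.483)^2 - 4*(-0.669)*1 = 2.199289 - (-2.676) = 4.875289.
D >= 0, so the roots are real: z = (-b +/- sqrt(D)) / (2a) = (1.483 +/- 2.208006) / (-1.338).
  z_1 = (1.483 + 2.208006) / (-1.338) = -2.7586,   |z_1| = 2.7586.
  z_2 = (1.483 - 2.208006) / (-1.338) = 0.5419,   |z_2| = 0.5419.
Moduli of all roots: 2.7586, 0.5419.
All moduli strictly greater than 1? No.
Verdict: Not invertible.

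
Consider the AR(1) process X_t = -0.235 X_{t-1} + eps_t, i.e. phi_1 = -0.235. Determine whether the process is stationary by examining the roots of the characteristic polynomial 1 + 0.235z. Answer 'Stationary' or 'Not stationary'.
\text{Stationary}

The AR(p) characteristic polynomial is P(z) = 1 + 0.235z.
Stationarity requires all roots to lie outside the unit circle, i.e. |z| > 1 for every root.
This is linear in z: 1 + (0.235) z = 0  =>  z = -1/(0.235) = -4.255319,  |z| = 4.255319.
Moduli of all roots: 4.2553.
All moduli strictly greater than 1? Yes.
Verdict: Stationary.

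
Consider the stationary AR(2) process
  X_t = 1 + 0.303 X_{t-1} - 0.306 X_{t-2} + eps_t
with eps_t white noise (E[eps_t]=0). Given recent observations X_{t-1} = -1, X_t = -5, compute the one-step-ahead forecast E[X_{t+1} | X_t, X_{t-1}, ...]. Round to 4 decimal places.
E[X_{t+1} \mid \mathcal F_t] = -0.2090

For an AR(p) model X_t = c + sum_i phi_i X_{t-i} + eps_t, the
one-step-ahead conditional mean is
  E[X_{t+1} | X_t, ...] = c + sum_i phi_i X_{t+1-i}.
Substitute known values:
  E[X_{t+1} | ...] = 1 + (0.303) * (-5) + (-0.306) * (-1)
                   = -0.2090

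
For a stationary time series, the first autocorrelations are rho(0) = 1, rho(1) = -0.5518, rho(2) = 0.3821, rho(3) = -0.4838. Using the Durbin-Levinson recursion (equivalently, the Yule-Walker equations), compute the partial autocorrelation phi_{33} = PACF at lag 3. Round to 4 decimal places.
\phi_{33} = -0.3420

The PACF at lag k is phi_{kk}, the last component of the solution
to the Yule-Walker system G_k phi = r_k where
  (G_k)_{ij} = rho(|i - j|), (r_k)_i = rho(i), i,j = 1..k.
Equivalently, Durbin-Levinson gives phi_{kk} iteratively:
  phi_{11} = rho(1)
  phi_{kk} = [rho(k) - sum_{j=1..k-1} phi_{k-1,j} rho(k-j)]
            / [1 - sum_{j=1..k-1} phi_{k-1,j} rho(j)],
  phi_{k,j} = phi_{k-1,j} - phi_{kk} phi_{k-1,k-j},  j = 1..k-1.
Step k = 1:
  phi_11 = rho(1) = -0.5518.
Step k = 2:
  phi_22 = [rho(2) - phi_11 rho(1)] / [1 - phi_11 rho(1)] = [0.3821 - (-0.5518)(-0.5518)] / [1 - (-0.5518)(-0.5518)]
         = 0.07761676 / 0.69551676 = 0.111596.
  Update: phi_21 = phi_11 - phi_22 phi_11 = -0.5518 - (0.111596)(-0.5518) = -0.490221.
Step k = 3:
  phi_33 = [rho(3) - phi_21 rho(2) - phi_22 rho(1)] / [1 - phi_21 rho(1) - phi_22 rho(2)]
    numerator   = -0.4838 - (-0.490221)(0.3821) - (0.111596)(-0.5518) = -0.23490782
    denominator = 1 - (-0.490221)(-0.5518) - (0.111596)(0.3821) = 0.68685505
  phi_33 = -0.23490782 / 0.68685505 = -0.342.
Therefore phi_{33} = -0.3420.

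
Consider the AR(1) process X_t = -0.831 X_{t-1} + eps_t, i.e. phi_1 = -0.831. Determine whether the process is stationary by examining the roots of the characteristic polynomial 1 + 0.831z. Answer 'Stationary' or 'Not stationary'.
\text{Stationary}

The AR(p) characteristic polynomial is P(z) = 1 + 0.831z.
Stationarity requires all roots to lie outside the unit circle, i.e. |z| > 1 for every root.
This is linear in z: 1 + (0.831) z = 0  =>  z = -1/(0.831) = -1.203369,  |z| = 1.203369.
Moduli of all roots: 1.2034.
All moduli strictly greater than 1? Yes.
Verdict: Stationary.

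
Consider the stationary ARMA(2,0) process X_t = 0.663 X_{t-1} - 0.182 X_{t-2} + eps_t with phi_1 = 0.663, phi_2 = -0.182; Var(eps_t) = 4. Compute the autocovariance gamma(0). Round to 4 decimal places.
\gamma(0) = 6.0362

Multiply the model equation by X_{t-k} and take expectations. With theta_0 = psi_0 = 1 and psi_j the MA(infinity) weights, this gives
  gamma(k) - sum_i phi_i gamma(k-i) = c_k,
  c_k = sigma^2 * sum_{j=k..q} theta_j psi_{j-k}   (c_k = 0 for k > q),
using gamma(-m) = gamma(m).
Pure AR (q = 0): c_0 = sigma^2 = 4, c_k = 0 for k >= 1.
Equations for k = 0, 1, 2 (AR order 2, c_2 = 0):
  (E0) gamma(0) = phi_1 gamma(1) + phi_2 gamma(2) + c_0
  (E1) gamma(1) = phi_1 gamma(0) + phi_2 gamma(1) + c_1
  (E2) gamma(2) = phi_1 gamma(1) + phi_2 gamma(0)
From (E1): gamma(1) = A gamma(0) + B with
  A = phi_1 / (1 - phi_2) = 0.663 / 1.182 = 0.560914,   B = c_1 / (1 - phi_2) = 0 / 1.182 = 0.
Insert (E2) into (E0): gamma(0) (1 - phi_2^2) = phi_1 (1 + phi_2) gamma(1) + c_0.
  phi_1 (1 + phi_2) = (0.663)(0.818) = 0.542334,   1 - phi_2^2 = 0.966876.
Replace gamma(1) by A gamma(0) + B and collect gamma(0):
  gamma(0) [0.966876 - (0.542334)(0.560914)] = c_0 = 4
  gamma(0) * 0.662673 = 4
  gamma(0) = 4 / 0.662673 = 6.036156.
Therefore gamma(0) = 6.0362 (to 4 decimal places).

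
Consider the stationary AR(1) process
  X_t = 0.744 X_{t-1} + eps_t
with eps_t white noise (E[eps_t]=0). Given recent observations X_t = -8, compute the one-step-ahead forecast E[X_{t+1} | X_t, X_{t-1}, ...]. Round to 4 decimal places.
E[X_{t+1} \mid \mathcal F_t] = -5.9520

For an AR(p) model X_t = c + sum_i phi_i X_{t-i} + eps_t, the
one-step-ahead conditional mean is
  E[X_{t+1} | X_t, ...] = c + sum_i phi_i X_{t+1-i}.
Substitute known values:
  E[X_{t+1} | ...] = (0.744) * (-8)
                   = -5.9520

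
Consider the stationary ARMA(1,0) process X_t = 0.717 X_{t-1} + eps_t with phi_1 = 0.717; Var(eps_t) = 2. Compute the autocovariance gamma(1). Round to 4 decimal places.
\gamma(1) = 2.9512

Multiply the model equation by X_{t-k} and take expectations. With theta_0 = psi_0 = 1 and psi_j the MA(infinity) weights, this gives
  gamma(k) - sum_i phi_i gamma(k-i) = c_k,
  c_k = sigma^2 * sum_{j=k..q} theta_j psi_{j-k}   (c_k = 0 for k > q),
using gamma(-m) = gamma(m).
Pure AR (q = 0): c_0 = sigma^2 = 2, c_k = 0 for k >= 1.
Equations for k = 0 and k = 1 (AR order 1):
  gamma(0) = phi_1 gamma(1) + c_0
  gamma(1) = phi_1 gamma(0) + c_1
Substituting the second into the first: gamma(0) (1 - phi_1^2) = c_0 + phi_1 c_1, so
  gamma(0) = c_0 / (1 - phi_1^2) = 2 / (1 - (0.717)^2) = 2 / 0.485911 = 4.11598.
  gamma(1) = phi_1 gamma(0) = (0.717)(4.11598) = 2.951158.
Therefore gamma(1) = 2.9512 (to 4 decimal places).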